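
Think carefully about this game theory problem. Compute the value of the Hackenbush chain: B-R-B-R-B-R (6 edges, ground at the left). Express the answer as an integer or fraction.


Edges (from ground): B-R-B-R-B-R
By Berlekamp's sign-expansion rule, a Blue-Red Hackenbush stalk has the value of the surreal number whose sign sequence is the edge sequence with B -> + and R -> -.
Sign sequence: +-+-+-
Trace the sign expansion in the surreal number tree, starting from 0:
Edge 1: B (sign +) -> bounds (0, +inf), value = 1
Edge 2: R (sign -) -> bounds (0, 1), value = 1/2
Edge 3: B (sign +) -> bounds (1/2, 1), value = 3/4
Edge 4: R (sign -) -> bounds (1/2, 3/4), value = 5/8
Edge 5: B (sign +) -> bounds (5/8, 3/4), value = 11/16
Edge 6: R (sign -) -> bounds (5/8, 11/16), value = 21/32
Game value = 21/32

21/32


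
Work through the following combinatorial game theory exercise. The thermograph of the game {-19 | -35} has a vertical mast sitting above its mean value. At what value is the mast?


Game = {-19 | -35}, a switch {a | b} with numbers a > b.
Its thermograph has left wall a - t and right wall b + t, which meet at t = (a - b)/2, where both equal (a + b)/2. So the mast (mean value) is at (a + b)/2.
Mean = (-19 + (-35))/2 = -54/2 = -27

-27


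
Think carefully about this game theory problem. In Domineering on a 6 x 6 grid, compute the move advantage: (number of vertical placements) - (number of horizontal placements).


Board is 6 x 6 (rows x cols).
Left (vertical) placements: (rows-1) * cols = 5 * 6 = 30
Right (horizontal) placements: rows * (cols-1) = 6 * 5 = 30
Advantage = Left - Right = 30 - 30 = 0

0


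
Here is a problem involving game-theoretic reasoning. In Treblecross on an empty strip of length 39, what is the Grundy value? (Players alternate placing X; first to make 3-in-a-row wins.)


Treblecross: place X on empty cells; 3-in-a-row wins.
Playing within two cells of an existing X lets the opponent win at once, so sensible play treats the cells i-2..i+2 around each X as dead. The player left with no safe cell loses, so this is a normal-play take-away game on strips of safe cells.
Placing X at cell i (0-indexed) of a strip of k safe cells leaves independent strips of sizes max(0, i-2) and max(0, k-i-3). Hence G(k) = mex{ G(max(0,i-2)) XOR G(max(0,k-i-3)) : 0 <= i < k }, with G(0) = 0.
G(1): splits (0,0):0^0=0 -> mex({0}) = 1
G(2): splits (0,0):0^0=0 -> mex({0}) = 1
G(3): splits (0,0):0^0=0 -> mex({0}) = 1
G(4): splits (0,1):0^1=1 (0,0):0^0=0 -> mex({0, 1}) = 2
G(5): splits (0,2):0^1=1 (0,1):0^1=1 (0,0):0^0=0 -> mex({0, 1}) = 2
G(6) = mex({1}) = 0
G(7) = mex({0, 1, 2}) = 3
G(8) = mex({0, 1, 2}) = 3
G(9) = mex({0, 2}) = 1
G(10) = mex({0, 2, 3}) = 1
G(11) = mex({0, 3}) = 1
G(12) = mex({1, 3}) = 0
G(13) = mex({0, 1, 2, 3}) = 4
G(14) = mex({0, 1, 2}) = 3
G(15) = mex({0, 1, 2}) = 3
G(16) = mex({0, 1, 2, 4}) = 3
G(17) = mex({0, 1, 3, 4}) = 2
G(18) = mex({0, 1, 3, 4}) = 2
G(19) = mex({0, 1, 3, 5}) = 2
G(20) = mex({0, 1, 2, 3, 5}) = 4
G(21) = mex({0, 1, 2, 3, 5}) = 4
G(22) = mex({1, 2, 6}) = 0
G(23) = mex({0, 1, 2, 3, 4, 6}) = 5
G(24) = mex({0, 1, 2, 3, 4}) = 5
G(25) = mex({0, 1, 3, 4, 7}) = 2
G(26) = mex({0, 1, 3, 4, 5, 7}) = 2
G(27) = mex({0, 1, 3, 5}) = 2
G(28) = mex({0, 1, 2, 5}) = 3
G(29) = mex({0, 1, 2, 4, 5, 6}) = 3
G(30) = mex({1, 2, 4, 6}) = 0
G(31) = mex({0, 1, 2, 3, 4, 6}) = 5
G(32) = mex({1, 2, 3, 4, 7}) = 0
G(33) = mex({0, 3, 7}) = 1
G(34) = mex({0, 2, 3, 5, 7}) = 1
G(35) = mex({0, 2, 3, 5, 6}) = 1
G(36) = mex({0, 1, 2, 5, 6}) = 3
G(37) = mex({0, 1, 2, 4, 5, 6}) = 3
G(38) = mex({0, 1, 2, 4}) = 3
G(39) = mex({0, 1, 2, 3, 4, 7}) = 5
Therefore G(39) = 5.

5


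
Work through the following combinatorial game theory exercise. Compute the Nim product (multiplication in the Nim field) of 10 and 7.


Nim multiplication is bilinear over XOR: (u XOR v) * w = (u*w) XOR (v*w).
So we split each operand into its bit components and XOR the pairwise Nim products.
10 = 2 + 8 (as XOR of powers of 2).
7 = 1 + 2 + 4 (as XOR of powers of 2).
Using the standard Nim-product table on single bits:
  2*2 = 3,   2*4 = 8,   2*8 = 12,
  4*4 = 6,   4*8 = 11,  8*8 = 13,
and  1*x = x (identity), k*l = l*k (commutative).
Pairwise Nim products:
  2 * 1 = 2
  2 * 2 = 3
  2 * 4 = 8
  8 * 1 = 8
  8 * 2 = 12
  8 * 4 = 11
XOR them: 2 XOR 3 XOR 8 XOR 8 XOR 12 XOR 11 = 6.
Result: 10 * 7 = 6 (in Nim).

6


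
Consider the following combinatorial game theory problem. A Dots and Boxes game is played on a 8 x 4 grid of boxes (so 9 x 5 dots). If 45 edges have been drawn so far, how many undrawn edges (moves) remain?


Grid: 8 x 4 boxes, i.e. 9 rows and 5 columns of dots.
Horizontal edges: (rows + 1) * cols = 9 * 4 = 36
Vertical edges: rows * (cols + 1) = 8 * 5 = 40
Total edges: 36 + 40 = 76
Edges drawn: 45
Remaining: 76 - 45 = 31

31


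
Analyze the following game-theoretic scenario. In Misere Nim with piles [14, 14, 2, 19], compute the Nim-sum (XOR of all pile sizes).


We need the XOR (exclusive or) of all pile sizes.
After XOR-ing pile 1 (size 14): 0 XOR 14 = 14
After XOR-ing pile 2 (size 14): 14 XOR 14 = 0
After XOR-ing pile 3 (size 2): 0 XOR 2 = 2
After XOR-ing pile 4 (size 19): 2 XOR 19 = 17
The Nim-value of this position is 17.

17


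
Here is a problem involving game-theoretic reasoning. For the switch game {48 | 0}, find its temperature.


The game is {48 | 0}, a switch {a | b} with numbers a > b.
Cooling {a | b} by t gives {a - t | b + t}, which stops being hot when a - t = b + t, i.e. at t = (a - b)/2. So the temperature of a switch is (a - b)/2.
Temperature = (Left option - Right option) / 2
= (48 - (0)) / 2
= 48 / 2
= 24

24


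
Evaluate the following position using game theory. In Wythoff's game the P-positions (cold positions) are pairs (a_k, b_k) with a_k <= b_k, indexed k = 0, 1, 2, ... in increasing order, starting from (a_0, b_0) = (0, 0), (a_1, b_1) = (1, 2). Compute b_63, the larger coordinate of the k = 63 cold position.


By Wythoff's theorem, a_k = floor(k * phi) and b_k = floor(k * phi^2) = a_k + k, where phi = (1 + sqrt(5))/2 is the golden ratio.
phi = (1 + sqrt(5))/2 = 1.618034
phi^2 = phi + 1 = 2.618034
k = 63
k * phi^2 = 63 * 2.618034 = 164.936141
b_63 = floor(k * phi^2) = 164 (check: a_63 + k = 101 + 63 = 164)

164


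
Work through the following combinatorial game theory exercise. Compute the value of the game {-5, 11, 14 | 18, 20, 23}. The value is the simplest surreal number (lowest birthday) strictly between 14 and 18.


Left options: {-5, 11, 14}, max = 14
Right options: {18, 20, 23}, min = 18
All options are numbers and max(Left) < min(Right), so by the simplicity theorem the value is the simplest (earliest-born) number strictly between 14 and 18.
Integers 15 through 17 all lie strictly between 14 and 18.
Among integers, the simplest (lowest birthday = smallest |n|; 0 is born on day 0, +-n on day n) is 15.
No non-integer in the interval can be simpler: if x is a non-integer in the interval, then floor(x) or ceil(x) also lies in the interval (the interval contains an integer), and both are proper prefixes of x's sign expansion, i.e. born earlier. So the game value is 15.
Game value = 15

15


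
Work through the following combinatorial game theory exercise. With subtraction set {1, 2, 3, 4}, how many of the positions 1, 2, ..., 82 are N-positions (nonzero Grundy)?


Subtraction set S = {1, 2, 3, 4}, so G(n) = n mod 5.
G(n) = 0 when n is a multiple of 5.
Multiples of 5 in [1, 82]: 16
N-positions (nonzero Grundy) = 82 - 16 = 66

66


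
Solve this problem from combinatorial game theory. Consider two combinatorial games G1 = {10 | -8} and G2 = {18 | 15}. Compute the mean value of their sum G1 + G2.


G1 = {10 | -8}, G2 = {18 | 15}
Each is a switch {a | b} with numbers a > b; its mean value is (a + b)/2, and mean value is additive over game sums: m(G1 + G2) = m(G1) + m(G2).
Mean of G1 = (10 + (-8))/2 = 2/2 = 1
Mean of G2 = (18 + (15))/2 = 33/2 = 33/2
Mean of G1 + G2 = 1 + 33/2 = 35/2

35/2


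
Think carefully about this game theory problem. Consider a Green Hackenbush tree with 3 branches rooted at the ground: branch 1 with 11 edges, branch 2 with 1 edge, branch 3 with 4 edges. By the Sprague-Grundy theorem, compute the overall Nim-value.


The tree has 3 branches from the ground vertex.
In Green Hackenbush, the Nim-value of a simple path of length k is k.
Branch 1: length 11, Nim-value = 11
Branch 2: length 1, Nim-value = 1
Branch 3: length 4, Nim-value = 4
Total Nim-value = XOR of all branch values:
0 XOR 11 = 11
11 XOR 1 = 10
10 XOR 4 = 14
Nim-value of the tree = 14

14


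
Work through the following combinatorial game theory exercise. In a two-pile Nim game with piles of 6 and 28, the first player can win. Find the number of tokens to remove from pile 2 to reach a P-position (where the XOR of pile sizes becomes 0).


Piles: 6 and 28
Current XOR: 6 XOR 28 = 26 (non-zero, so this is an N-position).
To make the XOR zero, we need to find a move that balances the piles.
For pile 2 (size 28): target = 28 XOR 26 = 6
We reduce pile 2 from 28 to 6.
Tokens removed: 28 - 6 = 22
Verification: 6 XOR 6 = 0

22


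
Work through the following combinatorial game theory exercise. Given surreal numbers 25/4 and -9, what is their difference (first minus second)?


x = 25/4, y = -9
Converting to common denominator: 4
x = 25/4, y = -36/4
x - y = 25/4 - -9 = 61/4

61/4


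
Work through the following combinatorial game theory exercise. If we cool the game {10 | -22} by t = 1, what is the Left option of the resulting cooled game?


Original game: {10 | -22} (a switch {a | b} with a > b).
Cooling by t (for t below the temperature (a - b)/2 = 16) taxes each move by t: {a | b} cooled by t is {a - t | b + t}.
Cooling amount: t = 1
Cooled Left option: 10 - 1 = 9
Cooled Right option: -22 + 1 = -21
Cooled game: {9 | -21}
Left option = 9

9


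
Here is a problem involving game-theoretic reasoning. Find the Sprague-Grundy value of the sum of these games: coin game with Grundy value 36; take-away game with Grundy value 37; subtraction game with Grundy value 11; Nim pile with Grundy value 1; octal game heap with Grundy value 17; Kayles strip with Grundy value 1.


By the Sprague-Grundy theorem, the Grundy value of a sum of games is the XOR of individual Grundy values.
coin game: Grundy value = 36. Running XOR: 0 XOR 36 = 36
take-away game: Grundy value = 37. Running XOR: 36 XOR 37 = 1
subtraction game: Grundy value = 11. Running XOR: 1 XOR 11 = 10
Nim pile: Grundy value = 1. Running XOR: 10 XOR 1 = 11
octal game heap: Grundy value = 17. Running XOR: 11 XOR 17 = 26
Kayles strip: Grundy value = 1. Running XOR: 26 XOR 1 = 27
The combined Grundy value is 27.

27


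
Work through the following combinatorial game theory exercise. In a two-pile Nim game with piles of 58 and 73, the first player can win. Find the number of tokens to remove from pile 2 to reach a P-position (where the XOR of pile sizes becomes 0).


Piles: 58 and 73
Current XOR: 58 XOR 73 = 115 (non-zero, so this is an N-position).
To make the XOR zero, we need to find a move that balances the piles.
For pile 2 (size 73): target = 73 XOR 115 = 58
We reduce pile 2 from 73 to 58.
Tokens removed: 73 - 58 = 15
Verification: 58 XOR 58 = 0

15


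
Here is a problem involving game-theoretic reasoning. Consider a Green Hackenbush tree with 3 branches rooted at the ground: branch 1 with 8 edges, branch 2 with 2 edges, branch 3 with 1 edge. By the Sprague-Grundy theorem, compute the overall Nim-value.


The tree has 3 branches from the ground vertex.
In Green Hackenbush, the Nim-value of a simple path of length k is k.
Branch 1: length 8, Nim-value = 8
Branch 2: length 2, Nim-value = 2
Branch 3: length 1, Nim-value = 1
Total Nim-value = XOR of all branch values:
0 XOR 8 = 8
8 XOR 2 = 10
10 XOR 1 = 11
Nim-value of the tree = 11

11


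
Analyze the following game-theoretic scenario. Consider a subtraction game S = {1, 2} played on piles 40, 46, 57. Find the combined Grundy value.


Subtraction set: {1, 2}
For this subtraction set, G(n) = n mod 3 (period = max + 1 = 3).
Pile 1 (size 40): G(40) = 40 mod 3 = 1
Pile 2 (size 46): G(46) = 46 mod 3 = 1
Pile 3 (size 57): G(57) = 57 mod 3 = 0
Total Grundy value = XOR of all: 1 XOR 1 XOR 0 = 0

0


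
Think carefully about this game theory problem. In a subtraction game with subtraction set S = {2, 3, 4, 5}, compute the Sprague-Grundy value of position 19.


The subtraction set is S = {2, 3, 4, 5}.
G(k) = mex{ G(k - s) : s in S, s <= k }. We compute iteratively: G(0) = 0.
G(1) = mex({}) = 0
G(2) = mex({0}) = 1
G(3) = mex({0}) = 1
G(4) = mex({0, 1}) = 2
G(5) = mex({0, 1}) = 2
G(6) = mex({0, 1, 2}) = 3
G(7) = mex({1, 2}) = 0
G(8) = mex({1, 2, 3}) = 0
G(9) = mex({0, 2, 3}) = 1
G(10) = mex({0, 2, 3}) = 1
G(11) = mex({0, 1, 3}) = 2
Observe that G(7)..G(11) = 0, 0, 1, 1, 2 repeats G(0)..G(4) = 0, 0, 1, 1, 2.
For k >= max(S) = 5, G(k) is determined by the previous 5 values G(k-5)..G(k-1); a window of 5 consecutive values has recurred shifted by 7, so by induction G(k + 7) = G(k) for all k >= 0: the sequence is periodic from the start with period 7.
One period: G(0..6) = 0, 0, 1, 1, 2, 2, 3.
19 mod 7 = 5, so G(19) = G(5) = 2.

2


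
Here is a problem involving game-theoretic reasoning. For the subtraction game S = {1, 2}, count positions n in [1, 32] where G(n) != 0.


Subtraction set S = {1, 2}, so G(n) = n mod 3.
G(n) = 0 when n is a multiple of 3.
Multiples of 3 in [1, 32]: 10
N-positions (nonzero Grundy) = 32 - 10 = 22

22


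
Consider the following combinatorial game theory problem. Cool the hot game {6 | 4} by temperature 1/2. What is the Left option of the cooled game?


Original game: {6 | 4} (a switch {a | b} with a > b).
Cooling by t (for t below the temperature (a - b)/2 = 1) taxes each move by t: {a | b} cooled by t is {a - t | b + t}.
Cooling amount: t = 1/2
Cooled Left option: 6 - 1/2 = 11/2
Cooled Right option: 4 + 1/2 = 9/2
Cooled game: {11/2 | 9/2}
Left option = 11/2

11/2


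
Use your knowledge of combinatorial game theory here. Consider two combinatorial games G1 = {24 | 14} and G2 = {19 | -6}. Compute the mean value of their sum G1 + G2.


G1 = {24 | 14}, G2 = {19 | -6}
Each is a switch {a | b} with numbers a > b; its mean value is (a + b)/2, and mean value is additive over game sums: m(G1 + G2) = m(G1) + m(G2).
Mean of G1 = (24 + (14))/2 = 38/2 = 19
Mean of G2 = (19 + (-6))/2 = 13/2 = 13/2
Mean of G1 + G2 = 19 + 13/2 = 51/2

51/2


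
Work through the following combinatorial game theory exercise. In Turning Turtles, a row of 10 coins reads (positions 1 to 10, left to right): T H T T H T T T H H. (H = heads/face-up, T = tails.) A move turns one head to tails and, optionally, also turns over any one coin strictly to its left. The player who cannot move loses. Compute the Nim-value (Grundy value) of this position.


Coins: T H T T H T T T H H
Key fact: a single head at position k behaves exactly like a Nim heap of size k (turning it to T and optionally flipping a coin at j < k corresponds to moving the heap from k to j, or to 0), and heads combine as a disjunctive sum (two heads at the same place would cancel, matching j XOR j = 0). So the Nim-value is the XOR of the 1-indexed positions of the heads.
Face-up positions (1-indexed): [2, 5, 9, 10]
XOR 0 with 2: 0 XOR 2 = 2
XOR 2 with 5: 2 XOR 5 = 7
XOR 7 with 9: 7 XOR 9 = 14
XOR 14 with 10: 14 XOR 10 = 4
Nim-value = 4

4


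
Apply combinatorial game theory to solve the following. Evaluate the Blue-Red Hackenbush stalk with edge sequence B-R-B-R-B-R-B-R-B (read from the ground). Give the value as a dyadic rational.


Edges (from ground): B-R-B-R-B-R-B-R-B
By Berlekamp's sign-expansion rule, a Blue-Red Hackenbush stalk has the value of the surreal number whose sign sequence is the edge sequence with B -> + and R -> -.
Sign sequence: +-+-+-+-+
Trace the sign expansion in the surreal number tree, starting from 0:
Edge 1: B (sign +) -> bounds (0, +inf), value = 1
Edge 2: R (sign -) -> bounds (0, 1), value = 1/2
Edge 3: B (sign +) -> bounds (1/2, 1), value = 3/4
Edge 4: R (sign -) -> bounds (1/2, 3/4), value = 5/8
Edge 5: B (sign +) -> bounds (5/8, 3/4), value = 11/16
Edge 6: R (sign -) -> bounds (5/8, 11/16), value = 21/32
Edge 7: B (sign +) -> bounds (21/32, 11/16), value = 43/64
Edge 8: R (sign -) -> bounds (21/32, 43/64), value = 85/128
Edge 9: B (sign +) -> bounds (85/128, 43/64), value = 171/256
Game value = 171/256

171/256


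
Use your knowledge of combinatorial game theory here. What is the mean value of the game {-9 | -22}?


Game = {-9 | -22}, a switch {a | b} with numbers a > b.
Its thermograph has left wall a - t and right wall b + t, which meet at t = (a - b)/2, where both equal (a + b)/2. So the mast (mean value) is at (a + b)/2.
Mean = (-9 + (-22))/2 = -31/2 = -31/2

-31/2


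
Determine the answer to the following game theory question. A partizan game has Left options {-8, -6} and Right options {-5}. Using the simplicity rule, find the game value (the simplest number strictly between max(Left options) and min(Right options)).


Left options: {-8, -6}, max = -6
Right options: {-5}, min = -5
All options are numbers and max(Left) < min(Right), so by the simplicity theorem the value is the simplest (earliest-born) number strictly between -6 and -5.
No integer lies strictly between -6 and -5, so the value is the dyadic rational m/2^k in the interval with the smallest k (then m odd); search k = 1, 2, ...:
Denominator 2: -11/2 lies strictly between -6 and -5 -- found.
The simplest number in the interval is -11/2.
Game value = -11/2

-11/2


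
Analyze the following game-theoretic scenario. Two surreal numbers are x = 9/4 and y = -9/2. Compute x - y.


x = 9/4, y = -9/2
Converting to common denominator: 4
x = 9/4, y = -18/4
x - y = 9/4 - -9/2 = 27/4

27/4


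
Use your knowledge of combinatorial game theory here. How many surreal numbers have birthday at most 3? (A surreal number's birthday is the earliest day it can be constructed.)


Day 0: {|} = 0 is born. Count = 1.
Day n: the number of surreal numbers born by day n is 2^(n+1) - 1.
By day 0: 2^1 - 1 = 1
By day 1: 2^2 - 1 = 3
By day 2: 2^3 - 1 = 7
By day 3: 2^4 - 1 = 15
By day 3: 15 surreal numbers.

15


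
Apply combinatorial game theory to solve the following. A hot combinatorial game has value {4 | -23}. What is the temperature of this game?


The game is {4 | -23}, a switch {a | b} with numbers a > b.
Cooling {a | b} by t gives {a - t | b + t}, which stops being hot when a - t = b + t, i.e. at t = (a - b)/2. So the temperature of a switch is (a - b)/2.
Temperature = (Left option - Right option) / 2
= (4 - (-23)) / 2
= 27 / 2
= 27/2

27/2


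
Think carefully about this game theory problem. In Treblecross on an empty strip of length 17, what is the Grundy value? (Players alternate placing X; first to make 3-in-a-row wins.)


Treblecross: place X on empty cells; 3-in-a-row wins.
Playing within two cells of an existing X lets the opponent win at once, so sensible play treats the cells i-2..i+2 around each X as dead. The player left with no safe cell loses, so this is a normal-play take-away game on strips of safe cells.
Placing X at cell i (0-indexed) of a strip of k safe cells leaves independent strips of sizes max(0, i-2) and max(0, k-i-3). Hence G(k) = mex{ G(max(0,i-2)) XOR G(max(0,k-i-3)) : 0 <= i < k }, with G(0) = 0.
G(1): splits (0,0):0^0=0 -> mex({0}) = 1
G(2): splits (0,0):0^0=0 -> mex({0}) = 1
G(3): splits (0,0):0^0=0 -> mex({0}) = 1
G(4): splits (0,1):0^1=1 (0,0):0^0=0 -> mex({0, 1}) = 2
G(5): splits (0,2):0^1=1 (0,1):0^1=1 (0,0):0^0=0 -> mex({0, 1}) = 2
G(6) = mex({1}) = 0
G(7) = mex({0, 1, 2}) = 3
G(8) = mex({0, 1, 2}) = 3
G(9) = mex({0, 2}) = 1
G(10) = mex({0, 2, 3}) = 1
G(11) = mex({0, 3}) = 1
G(12) = mex({1, 3}) = 0
G(13) = mex({0, 1, 2, 3}) = 4
G(14) = mex({0, 1, 2}) = 3
G(15) = mex({0, 1, 2}) = 3
G(16) = mex({0, 1, 2, 4}) = 3
G(17) = mex({0, 1, 3, 4}) = 2
Therefore G(17) = 2.

2


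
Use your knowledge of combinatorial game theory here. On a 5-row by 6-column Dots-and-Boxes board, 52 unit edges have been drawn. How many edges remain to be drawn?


Grid: 5 x 6 boxes, i.e. 6 rows and 7 columns of dots.
Horizontal edges: (rows + 1) * cols = 6 * 6 = 36
Vertical edges: rows * (cols + 1) = 5 * 7 = 35
Total edges: 36 + 35 = 71
Edges drawn: 52
Remaining: 71 - 52 = 19

19


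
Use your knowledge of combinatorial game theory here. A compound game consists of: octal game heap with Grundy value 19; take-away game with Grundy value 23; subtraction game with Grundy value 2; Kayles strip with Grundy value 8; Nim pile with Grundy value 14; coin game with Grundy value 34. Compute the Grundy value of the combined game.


By the Sprague-Grundy theorem, the Grundy value of a sum of games is the XOR of individual Grundy values.
octal game heap: Grundy value = 19. Running XOR: 0 XOR 19 = 19
take-away game: Grundy value = 23. Running XOR: 19 XOR 23 = 4
subtraction game: Grundy value = 2. Running XOR: 4 XOR 2 = 6
Kayles strip: Grundy value = 8. Running XOR: 6 XOR 8 = 14
Nim pile: Grundy value = 14. Running XOR: 14 XOR 14 = 0
coin game: Grundy value = 34. Running XOR: 0 XOR 34 = 34
The combined Grundy value is 34.

34


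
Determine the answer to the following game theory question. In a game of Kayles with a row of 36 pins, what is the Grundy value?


Kayles: a move removes 1 or 2 adjacent pins from a contiguous row.
Removing pins from a row of k leaves two independent rows (a, b) with a + b = k - 1 (one pin) or a + b = k - 2 (two pins); an end removal gives a = 0.
By Sprague-Grundy, G(k) = mex{ G(a) XOR G(b) } over all these splits. G(0) = 0.
G(1): splits (0,0):0^0=0 -> mex({0}) = 1
G(2): splits (0,1):0^1=1 (0,0):0^0=0 -> mex({0, 1}) = 2
G(3): splits (0,2):0^2=2 (1,1):1^1=0 (0,1):0^1=1 -> mex({0, 1, 2}) = 3
G(4): splits (0,3):0^3=3 (1,2):1^2=3 (0,2):0^2=2 (1,1):1^1=0 -> mex({0, 2, 3}) = 1
G(5): splits (0,4):0^1=1 (1,3):1^3=2 (2,2):2^2=0 (0,3):0^3=3 (1,2):1^2=3 -> mex({0, 1, 2, 3}) = 4
G(6) = mex({0, 1, 2, 4}) = 3
G(7) = mex({0, 1, 3, 4, 5}) = 2
G(8) = mex({0, 2, 3, 5, 6}) = 1
G(9) = mex({0, 1, 2, 3, 6, 7}) = 4
G(10) = mex({0, 1, 3, 4, 5, 7}) = 2
G(11) = mex({0, 1, 2, 3, 4, 5}) = 6
G(12) = mex({0, 1, 2, 3, 5, 6, 7}) = 4
G(13) = mex({0, 2, 3, 4, 6, 7}) = 1
G(14) = mex({0, 1, 4, 5, 6, 7}) = 2
G(15) = mex({0, 1, 2, 3, 4, 5, 6}) = 7
G(16) = mex({0, 2, 3, 5, 6, 7}) = 1
G(17) = mex({0, 1, 2, 3, 5, 6, 7}) = 4
G(18) = mex({0, 1, 2, 4, 5, 6}) = 3
G(19) = mex({0, 1, 3, 4, 5, 7}) = 2
G(20) = mex({0, 2, 3, 4, 5, 6, 7}) = 1
G(21) = mex({0, 1, 2, 3, 5, 6, 7}) = 4
G(22) = mex({0, 1, 2, 3, 4, 5, 7}) = 6
G(23) = mex({0, 1, 2, 3, 4, 5, 6}) = 7
G(24) = mex({0, 1, 2, 3, 5, 6, 7}) = 4
G(25) = mex({0, 2, 3, 4, 6, 7}) = 1
G(26) = mex({0, 1, 3, 4, 5, 6, 7}) = 2
G(27) = mex({0, 1, 2, 3, 4, 5, 6, 7}) = 8
G(28) = mex({0, 1, 2, 3, 4, 6, 7, 8}) = 5
G(29) = mex({0, 1, 2, 3, 5, 6, 7, 8, 9}) = 4
G(30) = mex({0, 1, 2, 3, 4, 5, 6, 9, 10}) = 7
G(31) = mex({0, 1, 3, 4, 5, 7, 10, 11}) = 2
G(32) = mex({0, 2, 3, 4, 5, 6, 7, 9, 11}) = 1
G(33) = mex({0, 1, 2, 3, 4, 5, 6, 7, 9, 12}) = 8
G(34) = mex({0, 1, 2, 3, 4, 5, 7, 8, 11, 12}) = 6
G(35) = mex({0, 1, 2, 3, 4, 5, 6, 8, 9, 10, 11}) = 7
G(36) = mex({0, 1, 2, 3, 5, 6, 7, 9, 10}) = 4
Therefore G(36) = 4.

4


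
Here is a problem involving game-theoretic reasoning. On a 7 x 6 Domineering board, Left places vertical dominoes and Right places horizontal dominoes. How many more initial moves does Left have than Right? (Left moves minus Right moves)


Board is 7 x 6 (rows x cols).
Left (vertical) placements: (rows-1) * cols = 6 * 6 = 36
Right (horizontal) placements: rows * (cols-1) = 7 * 5 = 35
Advantage = Left - Right = 36 - 35 = 1

1


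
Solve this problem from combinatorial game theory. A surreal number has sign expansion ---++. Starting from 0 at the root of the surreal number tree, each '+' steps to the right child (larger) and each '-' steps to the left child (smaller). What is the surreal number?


Sign expansion: ---++
Rule: track bounds (lo, hi), initially (-inf, +inf). On '+', the current value becomes lo and we move to the simplest number in (value, hi): value + 1 if hi = +inf, otherwise the midpoint (value + hi)/2. On '-', the current value becomes hi and we move to value - 1 if lo = -inf, otherwise the midpoint (lo + value)/2.
Start at 0.
Step 1: sign = -, move left. Bounds: (-inf, 0). Value = -1
Step 2: sign = -, move left. Bounds: (-inf, -1). Value = -2
Step 3: sign = -, move left. Bounds: (-inf, -2). Value = -3
Step 4: sign = +, move right. Bounds: (-3, -2). Value = -5/2
Step 5: sign = +, move right. Bounds: (-5/2, -2). Value = -9/4
The surreal number with sign expansion ---++ is -9/4.

-9/4


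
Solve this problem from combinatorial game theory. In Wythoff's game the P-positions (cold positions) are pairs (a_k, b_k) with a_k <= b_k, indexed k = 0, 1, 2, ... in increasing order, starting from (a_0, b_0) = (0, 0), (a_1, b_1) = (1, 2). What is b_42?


By Wythoff's theorem, a_k = floor(k * phi) and b_k = floor(k * phi^2) = a_k + k, where phi = (1 + sqrt(5))/2 is the golden ratio.
phi = (1 + sqrt(5))/2 = 1.618034
phi^2 = phi + 1 = 2.618034
k = 42
k * phi^2 = 42 * 2.618034 = 109.957428
b_42 = floor(k * phi^2) = 109 (check: a_42 + k = 67 + 42 = 109)

109


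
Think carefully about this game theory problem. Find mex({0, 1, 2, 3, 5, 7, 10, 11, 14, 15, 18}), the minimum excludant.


Set = {0, 1, 2, 3, 5, 7, 10, 11, 14, 15, 18}
0 is in the set.
1 is in the set.
2 is in the set.
3 is in the set.
4 is NOT in the set. This is the mex.
mex = 4

4


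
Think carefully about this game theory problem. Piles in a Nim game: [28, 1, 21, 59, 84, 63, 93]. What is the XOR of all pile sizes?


We need the XOR (exclusive or) of all pile sizes.
After XOR-ing pile 1 (size 28): 0 XOR 28 = 28
After XOR-ing pile 2 (size 1): 28 XOR 1 = 29
After XOR-ing pile 3 (size 21): 29 XOR 21 = 8
After XOR-ing pile 4 (size 59): 8 XOR 59 = 51
After XOR-ing pile 5 (size 84): 51 XOR 84 = 103
After XOR-ing pile 6 (size 63): 103 XOR 63 = 88
After XOR-ing pile 7 (size 93): 88 XOR 93 = 5
The Nim-value of this position is 5.

5


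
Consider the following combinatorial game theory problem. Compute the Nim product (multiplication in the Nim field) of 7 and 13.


Nim multiplication is bilinear over XOR: (u XOR v) * w = (u*w) XOR (v*w).
So we split each operand into its bit components and XOR the pairwise Nim products.
7 = 1 + 2 + 4 (as XOR of powers of 2).
13 = 1 + 4 + 8 (as XOR of powers of 2).
Using the standard Nim-product table on single bits:
  2*2 = 3,   2*4 = 8,   2*8 = 12,
  4*4 = 6,   4*8 = 11,  8*8 = 13,
and  1*x = x (identity), k*l = l*k (commutative).
Pairwise Nim products:
  1 * 1 = 1
  1 * 4 = 4
  1 * 8 = 8
  2 * 1 = 2
  2 * 4 = 8
  2 * 8 = 12
  4 * 1 = 4
  4 * 4 = 6
  4 * 8 = 11
XOR them: 1 XOR 4 XOR 8 XOR 2 XOR 8 XOR 12 XOR 4 XOR 6 XOR 11 = 2.
Result: 7 * 13 = 2 (in Nim).

2


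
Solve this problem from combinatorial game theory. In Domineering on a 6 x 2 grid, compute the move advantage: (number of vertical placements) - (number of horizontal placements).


Board is 6 x 2 (rows x cols).
Left (vertical) placements: (rows-1) * cols = 5 * 2 = 10
Right (horizontal) placements: rows * (cols-1) = 6 * 1 = 6
Advantage = Left - Right = 10 - 6 = 4

4


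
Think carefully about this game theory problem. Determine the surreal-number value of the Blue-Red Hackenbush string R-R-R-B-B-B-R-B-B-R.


Edges (from ground): R-R-R-B-B-B-R-B-B-R
By Berlekamp's sign-expansion rule, a Blue-Red Hackenbush stalk has the value of the surreal number whose sign sequence is the edge sequence with B -> + and R -> -.
Sign sequence: ---+++-++-
Trace the sign expansion in the surreal number tree, starting from 0:
Edge 1: R (sign -) -> bounds (-inf, 0), value = -1
Edge 2: R (sign -) -> bounds (-inf, -1), value = -2
Edge 3: R (sign -) -> bounds (-inf, -2), value = -3
Edge 4: B (sign +) -> bounds (-3, -2), value = -5/2
Edge 5: B (sign +) -> bounds (-5/2, -2), value = -9/4
Edge 6: B (sign +) -> bounds (-9/4, -2), value = -17/8
Edge 7: R (sign -) -> bounds (-9/4, -17/8), value = -35/16
Edge 8: B (sign +) -> bounds (-35/16, -17/8), value = -69/32
Edge 9: B (sign +) -> bounds (-69/32, -17/8), value = -137/64
Edge 10: R (sign -) -> bounds (-69/32, -137/64), value = -275/128
Game value = -275/128

-275/128


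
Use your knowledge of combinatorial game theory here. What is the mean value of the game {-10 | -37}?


Game = {-10 | -37}, a switch {a | b} with numbers a > b.
Its thermograph has left wall a - t and right wall b + t, which meet at t = (a - b)/2, where both equal (a + b)/2. So the mast (mean value) is at (a + b)/2.
Mean = (-10 + (-37))/2 = -47/2 = -47/2

-47/2


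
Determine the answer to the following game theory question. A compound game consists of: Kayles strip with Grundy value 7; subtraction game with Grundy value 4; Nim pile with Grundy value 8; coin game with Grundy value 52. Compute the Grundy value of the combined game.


By the Sprague-Grundy theorem, the Grundy value of a sum of games is the XOR of individual Grundy values.
Kayles strip: Grundy value = 7. Running XOR: 0 XOR 7 = 7
subtraction game: Grundy value = 4. Running XOR: 7 XOR 4 = 3
Nim pile: Grundy value = 8. Running XOR: 3 XOR 8 = 11
coin game: Grundy value = 52. Running XOR: 11 XOR 52 = 63
The combined Grundy value is 63.

63


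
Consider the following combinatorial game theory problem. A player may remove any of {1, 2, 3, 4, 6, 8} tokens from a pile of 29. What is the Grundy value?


The subtraction set is S = {1, 2, 3, 4, 6, 8}.
G(k) = mex{ G(k - s) : s in S, s <= k }. We compute iteratively: G(0) = 0.
G(1) = mex({0}) = 1
G(2) = mex({0, 1}) = 2
G(3) = mex({0, 1, 2}) = 3
G(4) = mex({0, 1, 2, 3}) = 4
G(5) = mex({1, 2, 3, 4}) = 0
G(6) = mex({0, 2, 3, 4}) = 1
G(7) = mex({0, 1, 3, 4}) = 2
G(8) = mex({0, 1, 2, 4}) = 3
G(9) = mex({0, 1, 2, 3}) = 4
G(10) = mex({1, 2, 3, 4}) = 0
G(11) = mex({0, 2, 3, 4}) = 1
G(12) = mex({0, 1, 3, 4}) = 2
Observe that G(5)..G(12) = 0, 1, 2, 3, 4, 0, 1, 2 repeats G(0)..G(7) = 0, 1, 2, 3, 4, 0, 1, 2.
For k >= max(S) = 8, G(k) is determined by the previous 8 values G(k-8)..G(k-1); a window of 8 consecutive values has recurred shifted by 5, so by induction G(k + 5) = G(k) for all k >= 0: the sequence is periodic from the start with period 5.
One period: G(0..4) = 0, 1, 2, 3, 4.
29 mod 5 = 4, so G(29) = G(4) = 4.

4


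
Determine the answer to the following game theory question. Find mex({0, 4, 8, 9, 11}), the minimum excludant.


Set = {0, 4, 8, 9, 11}
0 is in the set.
1 is NOT in the set. This is the mex.
mex = 1

1


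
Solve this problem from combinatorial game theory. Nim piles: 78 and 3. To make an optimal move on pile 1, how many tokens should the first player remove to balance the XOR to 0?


Piles: 78 and 3
Current XOR: 78 XOR 3 = 77 (non-zero, so this is an N-position).
To make the XOR zero, we need to find a move that balances the piles.
For pile 1 (size 78): target = 78 XOR 77 = 3
We reduce pile 1 from 78 to 3.
Tokens removed: 78 - 3 = 75
Verification: 3 XOR 3 = 0

75


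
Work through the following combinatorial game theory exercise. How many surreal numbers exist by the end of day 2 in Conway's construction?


Day 0: {|} = 0 is born. Count = 1.
Day n: the number of surreal numbers born by day n is 2^(n+1) - 1.
By day 0: 2^1 - 1 = 1
By day 1: 2^2 - 1 = 3
By day 2: 2^3 - 1 = 7
By day 2: 7 surreal numbers.

7


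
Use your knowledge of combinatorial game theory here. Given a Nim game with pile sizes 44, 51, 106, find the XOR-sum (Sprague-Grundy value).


We need the XOR (exclusive or) of all pile sizes.
After XOR-ing pile 1 (size 44): 0 XOR 44 = 44
After XOR-ing pile 2 (size 51): 44 XOR 51 = 31
After XOR-ing pile 3 (size 106): 31 XOR 106 = 117
The Nim-value of this position is 117.

117


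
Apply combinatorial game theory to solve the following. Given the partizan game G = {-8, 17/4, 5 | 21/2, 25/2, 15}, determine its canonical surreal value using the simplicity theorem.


Left options: {-8, 17/4, 5}, max = 5
Right options: {21/2, 25/2, 15}, min = 21/2
All options are numbers and max(Left) < min(Right), so by the simplicity theorem the value is the simplest (earliest-born) number strictly between 5 and 21/2.
Integers 6 through 10 all lie strictly between 5 and 21/2.
Among integers, the simplest (lowest birthday = smallest |n|; 0 is born on day 0, +-n on day n) is 6.
No non-integer in the interval can be simpler: if x is a non-integer in the interval, then floor(x) or ceil(x) also lies in the interval (the interval contains an integer), and both are proper prefixes of x's sign expansion, i.e. born earlier. So the game value is 6.
Game value = 6

6


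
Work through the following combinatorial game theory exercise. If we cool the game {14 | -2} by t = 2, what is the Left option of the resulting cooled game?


Original game: {14 | -2} (a switch {a | b} with a > b).
Cooling by t (for t below the temperature (a - b)/2 = 8) taxes each move by t: {a | b} cooled by t is {a - t | b + t}.
Cooling amount: t = 2
Cooled Left option: 14 - 2 = 12
Cooled Right option: -2 + 2 = 0
Cooled game: {12 | 0}
Left option = 12

12


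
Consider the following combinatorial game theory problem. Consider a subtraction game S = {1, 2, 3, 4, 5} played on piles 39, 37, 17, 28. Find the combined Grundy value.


Subtraction set: {1, 2, 3, 4, 5}
For this subtraction set, G(n) = n mod 6 (period = max + 1 = 6).
Pile 1 (size 39): G(39) = 39 mod 6 = 3
Pile 2 (size 37): G(37) = 37 mod 6 = 1
Pile 3 (size 17): G(17) = 17 mod 6 = 5
Pile 4 (size 28): G(28) = 28 mod 6 = 4
Total Grundy value = XOR of all: 3 XOR 1 XOR 5 XOR 4 = 3

3


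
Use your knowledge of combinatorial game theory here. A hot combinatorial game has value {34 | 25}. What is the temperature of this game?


The game is {34 | 25}, a switch {a | b} with numbers a > b.
Cooling {a | b} by t gives {a - t | b + t}, which stops being hot when a - t = b + t, i.e. at t = (a - b)/2. So the temperature of a switch is (a - b)/2.
Temperature = (Left option - Right option) / 2
= (34 - (25)) / 2
= 9 / 2
= 9/2

9/2


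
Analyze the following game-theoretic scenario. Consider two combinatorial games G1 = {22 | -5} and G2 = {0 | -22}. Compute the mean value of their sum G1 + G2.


G1 = {22 | -5}, G2 = {0 | -22}
Each is a switch {a | b} with numbers a > b; its mean value is (a + b)/2, and mean value is additive over game sums: m(G1 + G2) = m(G1) + m(G2).
Mean of G1 = (22 + (-5))/2 = 17/2 = 17/2
Mean of G2 = (0 + (-22))/2 = -22/2 = -11
Mean of G1 + G2 = 17/2 + -11 = -5/2

-5/2


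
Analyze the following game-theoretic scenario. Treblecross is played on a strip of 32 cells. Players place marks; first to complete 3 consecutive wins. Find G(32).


Treblecross: place X on empty cells; 3-in-a-row wins.
Playing within two cells of an existing X lets the opponent win at once, so sensible play treats the cells i-2..i+2 around each X as dead. The player left with no safe cell loses, so this is a normal-play take-away game on strips of safe cells.
Placing X at cell i (0-indexed) of a strip of k safe cells leaves independent strips of sizes max(0, i-2) and max(0, k-i-3). Hence G(k) = mex{ G(max(0,i-2)) XOR G(max(0,k-i-3)) : 0 <= i < k }, with G(0) = 0.
G(1): splits (0,0):0^0=0 -> mex({0}) = 1
G(2): splits (0,0):0^0=0 -> mex({0}) = 1
G(3): splits (0,0):0^0=0 -> mex({0}) = 1
G(4): splits (0,1):0^1=1 (0,0):0^0=0 -> mex({0, 1}) = 2
G(5): splits (0,2):0^1=1 (0,1):0^1=1 (0,0):0^0=0 -> mex({0, 1}) = 2
G(6) = mex({1}) = 0
G(7) = mex({0, 1, 2}) = 3
G(8) = mex({0, 1, 2}) = 3
G(9) = mex({0, 2}) = 1
G(10) = mex({0, 2, 3}) = 1
G(11) = mex({0, 3}) = 1
G(12) = mex({1, 3}) = 0
G(13) = mex({0, 1, 2, 3}) = 4
G(14) = mex({0, 1, 2}) = 3
G(15) = mex({0, 1, 2}) = 3
G(16) = mex({0, 1, 2, 4}) = 3
G(17) = mex({0, 1, 3, 4}) = 2
G(18) = mex({0, 1, 3, 4}) = 2
G(19) = mex({0, 1, 3, 5}) = 2
G(20) = mex({0, 1, 2, 3, 5}) = 4
G(21) = mex({0, 1, 2, 3, 5}) = 4
G(22) = mex({1, 2, 6}) = 0
G(23) = mex({0, 1, 2, 3, 4, 6}) = 5
G(24) = mex({0, 1, 2, 3, 4}) = 5
G(25) = mex({0, 1, 3, 4, 7}) = 2
G(26) = mex({0, 1, 3, 4, 5, 7}) = 2
G(27) = mex({0, 1, 3, 5}) = 2
G(28) = mex({0, 1, 2, 5}) = 3
G(29) = mex({0, 1, 2, 4, 5, 6}) = 3
G(30) = mex({1, 2, 4, 6}) = 0
G(31) = mex({0, 1, 2, 3, 4, 6}) = 5
G(32) = mex({1, 2, 3, 4, 7}) = 0
Therefore G(32) = 0.

0


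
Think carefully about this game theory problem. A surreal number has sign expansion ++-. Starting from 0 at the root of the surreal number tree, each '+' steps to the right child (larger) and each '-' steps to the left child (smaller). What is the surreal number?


Sign expansion: ++-
Rule: track bounds (lo, hi), initially (-inf, +inf). On '+', the current value becomes lo and we move to the simplest number in (value, hi): value + 1 if hi = +inf, otherwise the midpoint (value + hi)/2. On '-', the current value becomes hi and we move to value - 1 if lo = -inf, otherwise the midpoint (lo + value)/2.
Start at 0.
Step 1: sign = +, move right. Bounds: (0, +inf). Value = 1
Step 2: sign = +, move right. Bounds: (1, +inf). Value = 2
Step 3: sign = -, move left. Bounds: (1, 2). Value = 3/2
The surreal number with sign expansion ++- is 3/2.

3/2


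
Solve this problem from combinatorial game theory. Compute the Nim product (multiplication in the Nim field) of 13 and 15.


Nim multiplication is bilinear over XOR: (u XOR v) * w = (u*w) XOR (v*w).
So we split each operand into its bit components and XOR the pairwise Nim products.
13 = 1 + 4 + 8 (as XOR of powers of 2).
15 = 1 + 2 + 4 + 8 (as XOR of powers of 2).
Using the standard Nim-product table on single bits:
  2*2 = 3,   2*4 = 8,   2*8 = 12,
  4*4 = 6,   4*8 = 11,  8*8 = 13,
and  1*x = x (identity), k*l = l*k (commutative).
Pairwise Nim products:
  1 * 1 = 1
  1 * 2 = 2
  1 * 4 = 4
  1 * 8 = 8
  4 * 1 = 4
  4 * 2 = 8
  4 * 4 = 6
  4 * 8 = 11
  8 * 1 = 8
  8 * 2 = 12
  8 * 4 = 11
  8 * 8 = 13
XOR them: 1 XOR 2 XOR 4 XOR 8 XOR 4 XOR 8 XOR 6 XOR 11 XOR 8 XOR 12 XOR 11 XOR 13 = 12.
Result: 13 * 15 = 12 (in Nim).

12


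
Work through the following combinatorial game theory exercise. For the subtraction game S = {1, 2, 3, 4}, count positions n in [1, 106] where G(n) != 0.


Subtraction set S = {1, 2, 3, 4}, so G(n) = n mod 5.
G(n) = 0 when n is a multiple of 5.
Multiples of 5 in [1, 106]: 21
N-positions (nonzero Grundy) = 106 - 21 = 85

85


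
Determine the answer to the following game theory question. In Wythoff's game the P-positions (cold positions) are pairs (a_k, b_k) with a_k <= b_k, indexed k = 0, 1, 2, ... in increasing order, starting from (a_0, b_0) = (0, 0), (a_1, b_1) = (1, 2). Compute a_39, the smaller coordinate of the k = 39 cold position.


By Wythoff's theorem, a_k = floor(k * phi) and b_k = floor(k * phi^2) = a_k + k, where phi = (1 + sqrt(5))/2 is the golden ratio.
phi = (1 + sqrt(5))/2 = 1.618034
k = 39
k * phi = 39 * 1.618034 = 63.103326
a_39 = floor(k * phi) = 63

63


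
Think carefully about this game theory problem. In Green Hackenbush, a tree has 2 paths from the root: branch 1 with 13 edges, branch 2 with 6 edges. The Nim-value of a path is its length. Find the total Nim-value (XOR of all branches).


The tree has 2 branches from the ground vertex.
In Green Hackenbush, the Nim-value of a simple path of length k is k.
Branch 1: length 13, Nim-value = 13
Branch 2: length 6, Nim-value = 6
Total Nim-value = XOR of all branch values:
0 XOR 13 = 13
13 XOR 6 = 11
Nim-value of the tree = 11

11


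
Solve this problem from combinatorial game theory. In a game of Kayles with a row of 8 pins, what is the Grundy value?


Kayles: a move removes 1 or 2 adjacent pins from a contiguous row.
Removing pins from a row of k leaves two independent rows (a, b) with a + b = k - 1 (one pin) or a + b = k - 2 (two pins); an end removal gives a = 0.
By Sprague-Grundy, G(k) = mex{ G(a) XOR G(b) } over all these splits. G(0) = 0.
G(1): splits (0,0):0^0=0 -> mex({0}) = 1
G(2): splits (0,1):0^1=1 (0,0):0^0=0 -> mex({0, 1}) = 2
G(3): splits (0,2):0^2=2 (1,1):1^1=0 (0,1):0^1=1 -> mex({0, 1, 2}) = 3
G(4): splits (0,3):0^3=3 (1,2):1^2=3 (0,2):0^2=2 (1,1):1^1=0 -> mex({0, 2, 3}) = 1
G(5): splits (0,4):0^1=1 (1,3):1^3=2 (2,2):2^2=0 (0,3):0^3=3 (1,2):1^2=3 -> mex({0, 1, 2, 3}) = 4
G(6) = mex({0, 1, 2, 4}) = 3
G(7) = mex({0, 1, 3, 4, 5}) = 2
G(8) = mex({0, 2, 3, 5, 6}) = 1
Therefore G(8) = 1.

1


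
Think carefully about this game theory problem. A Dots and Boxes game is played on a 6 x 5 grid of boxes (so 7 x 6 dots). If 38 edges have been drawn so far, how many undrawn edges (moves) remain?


Grid: 6 x 5 boxes, i.e. 7 rows and 6 columns of dots.
Horizontal edges: (rows + 1) * cols = 7 * 5 = 35
Vertical edges: rows * (cols + 1) = 6 * 6 = 36
Total edges: 35 + 36 = 71
Edges drawn: 38
Remaining: 71 - 38 = 33

33
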